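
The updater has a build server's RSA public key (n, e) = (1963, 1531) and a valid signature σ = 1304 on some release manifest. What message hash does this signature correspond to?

σ^2 ≡ 1304^2 = 1700416 ≡ 458
σ^4 ≡ 458^2 = 209764 ≡ 1686
σ^8 ≡ 1686^2 = 2842596 ≡ 172
σ^16 ≡ 172^2 = 29584 ≡ 139
σ^32 ≡ 139^2 = 19321 ≡ 1654
σ^64 ≡ 1654^2 = 2735716 ≡ 1257
σ^128 ≡ 1257^2 = 1580049 ≡ 1797
σ^256 ≡ 1797^2 = 3229209 ≡ 74
σ^512 ≡ 74^2 = 5476 ≡ 1550
σ^1024 ≡ 1550^2 = 2402500 ≡ 1751
1531 = 1024 + 256 + 128 + 64 + 32 + 16 + 8 + 2 + 1, so σ^1531 ≡ 1751·74·1797·1257·1654·139·172·458·1304 ≡ 1889 (mod 1963)

1889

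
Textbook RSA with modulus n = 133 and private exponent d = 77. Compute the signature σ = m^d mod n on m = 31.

103

Squares mod 133: m^1≡31, m^2≡30, m^4≡102, m^8≡30, m^16≡102, m^32≡30, m^64≡102
77 = 64 + 8 + 4 + 1, so m^77 ≡ 102·30·102·31 ≡ 103 (mod 133)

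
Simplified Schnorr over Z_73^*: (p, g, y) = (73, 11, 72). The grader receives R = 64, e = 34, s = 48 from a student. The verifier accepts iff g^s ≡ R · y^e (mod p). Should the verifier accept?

g^s mod p:
11^48 mod 73 = 64
R · y^e mod p:
72^34 mod 73 = 1
64·1 = 64 ≡ 64 (mod 73)
64 ≡ 64 (mod 73); signature holds.

accept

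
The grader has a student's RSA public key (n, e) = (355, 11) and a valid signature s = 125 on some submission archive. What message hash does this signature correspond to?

125

s^11 mod 355 = 125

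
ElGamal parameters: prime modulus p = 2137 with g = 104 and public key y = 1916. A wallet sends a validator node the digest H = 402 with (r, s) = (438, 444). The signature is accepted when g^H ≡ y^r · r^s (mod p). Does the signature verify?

does not verify

Left side g^H mod p:
Squares mod 2137: 104^1≡104, 104^2≡131, 104^4≡65, 104^8≡2088, 104^16≡264, 104^32≡1312, 104^64≡1059, 104^128≡1693, 104^256≡532
402 = 256 + 128 + 16 + 2, so 104^402 ≡ 532·1693·264·131 ≡ 537 (mod 2137)
Right side y^r · r^s mod p:
Squares mod 2137: 1916^1≡1916, 1916^2≡1827, 1916^4≡2072, 1916^8≡2088, 1916^16≡264, 1916^32≡1312, 1916^64≡1059, 1916^128≡1693, 1916^256≡532
438 = 256 + 128 + 32 + 16 + 4 + 2, so 1916^438 ≡ 532·1693·1312·264·2072·1827 ≡ 1749 (mod 2137)
Squares mod 2137: 438^1≡438, 438^2≡1651, 438^4≡1126, 438^8≡635, 438^16≡1469, 438^32≡1728, 438^64≡595, 438^128≡1420, 438^256≡1209
444 = 256 + 128 + 32 + 16 + 8 + 4, so 438^444 ≡ 1209·1420·1728·1469·635·1126 ≡ 989 (mod 2137)
1749·989 = 1729761 ≡ 928 (mod 2137)
537 ≠ 928, so verification fails.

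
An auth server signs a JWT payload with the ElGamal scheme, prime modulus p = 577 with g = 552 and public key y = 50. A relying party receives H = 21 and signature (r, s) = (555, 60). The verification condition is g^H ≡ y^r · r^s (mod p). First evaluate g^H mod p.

Squares mod 577: 552^1≡552, 552^2≡48, 552^4≡573, 552^8≡16, 552^16≡256
21 = 16 + 4 + 1, so 552^21 ≡ 256·573·552 ≡ 212 (mod 577)

212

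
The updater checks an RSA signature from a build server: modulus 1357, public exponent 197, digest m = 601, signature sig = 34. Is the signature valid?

Squares mod 1357: sig^1≡34, sig^2≡1156, sig^4≡1048, sig^8≡491, sig^16≡892, sig^32≡462, sig^64≡395, sig^128≡1327
197 = 128 + 64 + 4 + 1, so sig^197 ≡ 1327·395·1048·34 ≡ 849 (mod 1357)
849 ≠ 601, so verification fails.

invalid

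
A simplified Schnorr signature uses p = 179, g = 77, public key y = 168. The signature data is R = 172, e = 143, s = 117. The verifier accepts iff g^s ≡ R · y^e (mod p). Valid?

no

g^s mod p:
77^2 = 5929 ≡ 22
77^4 ≡ 22^2 = 484 ≡ 126
77^8 ≡ 126^2 = 15876 ≡ 124
77^16 ≡ 124^2 = 15376 ≡ 161
77^32 ≡ 161^2 = 25921 ≡ 145
77^64 ≡ 145^2 = 21025 ≡ 82
117 = 64 + 32 + 16 + 4 + 1, so 77^117 ≡ 82·145·161·126·77 ≡ 156 (mod 179)
R · y^e mod p:
168^2 = 28224 ≡ 121
168^4 ≡ 121^2 = 14641 ≡ 142
168^8 ≡ 142^2 = 20164 ≡ 116
168^16 ≡ 116^2 = 13456 ≡ 31
168^32 ≡ 31^2 = 961 ≡ 66
168^64 ≡ 66^2 = 4356 ≡ 60
168^128 ≡ 60^2 = 3600 ≡ 20
143 = 128 + 8 + 4 + 2 + 1, so 168^143 ≡ 20·116·142·121·168 ≡ 25 (mod 179)
172·25 = 4300 ≡ 4 (mod 179)
156 ≠ 4; the check fails.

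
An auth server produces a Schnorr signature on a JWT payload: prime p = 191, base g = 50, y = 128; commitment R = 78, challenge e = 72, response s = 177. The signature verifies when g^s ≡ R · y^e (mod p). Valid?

yes

g^s mod p:
Squares mod 191: 50^1≡50, 50^2≡17, 50^4≡98, 50^8≡54, 50^16≡51, 50^32≡118, 50^64≡172, 50^128≡170
177 = 128 + 32 + 16 + 1, so 50^177 ≡ 170·118·51·50 ≡ 144 (mod 191)
R · y^e mod p:
Squares mod 191: 128^1≡128, 128^2≡149, 128^4≡45, 128^8≡115, 128^16≡46, 128^32≡15, 128^64≡34
72 = 64 + 8, so 128^72 ≡ 34·115 ≡ 90 (mod 191)
78·90 = 7020 ≡ 144 (mod 191)
144 ≡ 144 (mod 191); signature holds.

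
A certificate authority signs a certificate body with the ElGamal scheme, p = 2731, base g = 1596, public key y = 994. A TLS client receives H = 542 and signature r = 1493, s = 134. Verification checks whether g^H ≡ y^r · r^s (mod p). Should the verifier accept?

Left side g^H mod p:
1596^2 = 2547216 ≡ 1924
1596^4 ≡ 1924^2 = 3701776 ≡ 1271
1596^8 ≡ 1271^2 = 1615441 ≡ 1420
1596^16 ≡ 1420^2 = 2016400 ≡ 922
1596^32 ≡ 922^2 = 850084 ≡ 743
1596^64 ≡ 743^2 = 552049 ≡ 387
1596^128 ≡ 387^2 = 149769 ≡ 2295
1596^256 ≡ 2295^2 = 5267025 ≡ 1657
1596^512 ≡ 1657^2 = 2745649 ≡ 994
542 = 512 + 16 + 8 + 4 + 2, so 1596^542 ≡ 994·922·1420·1271·1924 ≡ 2249 (mod 2731)
Right side y^r · r^s mod p:
994^2 = 988036 ≡ 2145
994^4 ≡ 2145^2 = 4601025 ≡ 2021
994^8 ≡ 2021^2 = 4084441 ≡ 1596
994^16 ≡ 1596^2 = 2547216 ≡ 1924
994^32 ≡ 1924^2 = 3701776 ≡ 1271
994^64 ≡ 1271^2 = 1615441 ≡ 1420
994^128 ≡ 1420^2 = 2016400 ≡ 922
994^256 ≡ 922^2 = 850084 ≡ 743
994^512 ≡ 743^2 = 552049 ≡ 387
994^1024 ≡ 387^2 = 149769 ≡ 2295
1493 = 1024 + 256 + 128 + 64 + 16 + 4 + 1, so 994^1493 ≡ 2295·743·922·1420·1924·2021·994 ≡ 922 (mod 2731)
1493^2 = 2229049 ≡ 553
1493^4 ≡ 553^2 = 305809 ≡ 2668
1493^8 ≡ 2668^2 = 7118224 ≡ 1238
1493^16 ≡ 1238^2 = 1532644 ≡ 553
1493^32 ≡ 553^2 = 305809 ≡ 2668
1493^64 ≡ 2668^2 = 7118224 ≡ 1238
1493^128 ≡ 1238^2 = 1532644 ≡ 553
134 = 128 + 4 + 2, so 1493^134 ≡ 553·2668·553 ≡ 1238 (mod 2731)
922·1238 = 1141436 ≡ 2609 (mod 2731)
2249 ≠ 2609, so verification fails.

reject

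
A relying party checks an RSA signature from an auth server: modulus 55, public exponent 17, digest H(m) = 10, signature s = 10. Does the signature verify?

verifies

s^17 mod 55 = 10
Since 10 equals the digest 10, verification succeeds.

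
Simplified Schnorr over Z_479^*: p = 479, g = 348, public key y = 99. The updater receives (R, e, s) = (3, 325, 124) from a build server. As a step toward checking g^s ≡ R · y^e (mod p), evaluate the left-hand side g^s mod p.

291

348^2 = 121104 ≡ 396
348^4 ≡ 396^2 = 156816 ≡ 183
348^8 ≡ 183^2 = 33489 ≡ 438
348^16 ≡ 438^2 = 191844 ≡ 244
348^32 ≡ 244^2 = 59536 ≡ 140
348^64 ≡ 140^2 = 19600 ≡ 440
124 = 64 + 32 + 16 + 8 + 4, so 348^124 ≡ 440·140·244·438·183 ≡ 291 (mod 479)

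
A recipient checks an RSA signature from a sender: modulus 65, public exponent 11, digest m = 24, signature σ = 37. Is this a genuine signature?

forged

σ^2 ≡ 37^2 = 1369 ≡ 4
σ^4 ≡ 4^2 = 16
σ^8 ≡ 16^2 = 256 ≡ 61
11 = 8 + 2 + 1, so σ^11 ≡ 61·4·37 ≡ 58 (mod 65)
σ^11 mod 65 = 58, but m = 24.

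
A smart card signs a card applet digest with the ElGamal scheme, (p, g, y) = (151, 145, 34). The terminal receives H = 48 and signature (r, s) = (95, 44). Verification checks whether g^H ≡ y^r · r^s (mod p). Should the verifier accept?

Left side g^H mod p:
145^2 = 21025 ≡ 36
145^4 ≡ 36^2 = 1296 ≡ 88
145^8 ≡ 88^2 = 7744 ≡ 43
145^16 ≡ 43^2 = 1849 ≡ 37
145^32 ≡ 37^2 = 1369 ≡ 10
48 = 32 + 16, so 145^48 ≡ 10·37 ≡ 68 (mod 151)
Right side y^r · r^s mod p:
34^2 = 1156 ≡ 99
34^4 ≡ 99^2 = 9801 ≡ 137
34^8 ≡ 137^2 = 18769 ≡ 45
34^16 ≡ 45^2 = 2025 ≡ 62
34^32 ≡ 62^2 = 3844 ≡ 69
34^64 ≡ 69^2 = 4761 ≡ 80
95 = 64 + 16 + 8 + 4 + 2 + 1, so 34^95 ≡ 80·62·45·137·99·34 ≡ 38 (mod 151)
95^2 = 9025 ≡ 116
95^4 ≡ 116^2 = 13456 ≡ 17
95^8 ≡ 17^2 = 289 ≡ 138
95^16 ≡ 138^2 = 19044 ≡ 18
95^32 ≡ 18^2 = 324 ≡ 22
44 = 32 + 8 + 4, so 95^44 ≡ 22·138·17 ≡ 121 (mod 151)
38·121 = 4598 ≡ 68 (mod 151)
68 ≡ 68 (mod 151), so the signature is genuine.

accept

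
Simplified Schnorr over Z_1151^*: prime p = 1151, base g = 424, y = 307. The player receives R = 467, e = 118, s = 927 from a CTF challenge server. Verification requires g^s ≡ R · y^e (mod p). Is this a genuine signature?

genuine

g^s mod p:
424^2 = 179776 ≡ 220
424^4 ≡ 220^2 = 48400 ≡ 58
424^8 ≡ 58^2 = 3364 ≡ 1062
424^16 ≡ 1062^2 = 1127844 ≡ 1015
424^32 ≡ 1015^2 = 1030225 ≡ 80
424^64 ≡ 80^2 = 6400 ≡ 645
424^128 ≡ 645^2 = 416025 ≡ 514
424^256 ≡ 514^2 = 264196 ≡ 617
424^512 ≡ 617^2 = 380689 ≡ 859
927 = 512 + 256 + 128 + 16 + 8 + 4 + 2 + 1, so 424^927 ≡ 859·617·514·1015·1062·58·220·424 ≡ 540 (mod 1151)
R · y^e mod p:
307^2 = 94249 ≡ 1018
307^4 ≡ 1018^2 = 1036324 ≡ 424
307^8 ≡ 424^2 = 179776 ≡ 220
307^16 ≡ 220^2 = 48400 ≡ 58
307^32 ≡ 58^2 = 3364 ≡ 1062
307^64 ≡ 1062^2 = 1127844 ≡ 1015
118 = 64 + 32 + 16 + 4 + 2, so 307^118 ≡ 1015·1062·58·424·1018 ≡ 605 (mod 1151)
467·605 = 282535 ≡ 540 (mod 1151)
540 ≡ 540 (mod 1151); signature holds.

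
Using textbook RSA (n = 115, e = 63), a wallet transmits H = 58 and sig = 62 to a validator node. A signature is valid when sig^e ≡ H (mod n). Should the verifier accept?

accept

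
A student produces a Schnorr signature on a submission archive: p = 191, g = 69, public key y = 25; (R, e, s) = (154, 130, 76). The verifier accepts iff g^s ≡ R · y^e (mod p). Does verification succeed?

g^s mod p:
69^2 = 4761 ≡ 177
69^4 ≡ 177^2 = 31329 ≡ 5
69^8 ≡ 5^2 = 25
69^16 ≡ 25^2 = 625 ≡ 52
69^32 ≡ 52^2 = 2704 ≡ 30
69^64 ≡ 30^2 = 900 ≡ 136
76 = 64 + 8 + 4, so 69^76 ≡ 136·25·5 ≡ 1 (mod 191)
R · y^e mod p:
25^2 = 625 ≡ 52
25^4 ≡ 52^2 = 2704 ≡ 30
25^8 ≡ 30^2 = 900 ≡ 136
25^16 ≡ 136^2 = 18496 ≡ 160
25^32 ≡ 160^2 = 25600 ≡ 6
25^64 ≡ 6^2 = 36
25^128 ≡ 36^2 = 1296 ≡ 150
130 = 128 + 2, so 25^130 ≡ 150·52 ≡ 160 (mod 191)
154·160 = 24640 ≡ 1 (mod 191)
1 ≡ 1 (mod 191); signature holds.

passes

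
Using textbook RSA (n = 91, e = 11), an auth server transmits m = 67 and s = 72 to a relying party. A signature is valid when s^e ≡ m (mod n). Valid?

yes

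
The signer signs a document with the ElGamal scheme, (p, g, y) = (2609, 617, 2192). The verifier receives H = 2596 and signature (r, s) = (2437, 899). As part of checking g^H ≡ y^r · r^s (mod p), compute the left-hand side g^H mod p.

2205

617^2 = 380689 ≡ 2384
617^4 ≡ 2384^2 = 5683456 ≡ 1054
617^8 ≡ 1054^2 = 1110916 ≡ 2091
617^16 ≡ 2091^2 = 4372281 ≡ 2206
617^32 ≡ 2206^2 = 4866436 ≡ 651
617^64 ≡ 651^2 = 423801 ≡ 1143
617^128 ≡ 1143^2 = 1306449 ≡ 1949
617^256 ≡ 1949^2 = 3798601 ≡ 2506
617^512 ≡ 2506^2 = 6280036 ≡ 173
617^1024 ≡ 173^2 = 29929 ≡ 1230
617^2048 ≡ 1230^2 = 1512900 ≡ 2289
2596 = 2048 + 512 + 32 + 4, so 617^2596 ≡ 2289·173·651·1054 ≡ 2205 (mod 2609)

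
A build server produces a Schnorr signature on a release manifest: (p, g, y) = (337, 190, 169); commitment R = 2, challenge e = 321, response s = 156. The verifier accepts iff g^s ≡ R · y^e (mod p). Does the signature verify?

does not verify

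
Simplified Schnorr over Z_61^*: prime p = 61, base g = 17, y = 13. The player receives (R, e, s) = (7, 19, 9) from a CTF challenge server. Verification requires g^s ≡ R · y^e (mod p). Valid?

no

g^s mod p:
17^2 = 289 ≡ 45
17^4 ≡ 45^2 = 2025 ≡ 12
17^8 ≡ 12^2 = 144 ≡ 22
9 = 8 + 1, so 17^9 ≡ 22·17 ≡ 8 (mod 61)
R · y^e mod p:
13^2 = 169 ≡ 47
13^4 ≡ 47^2 = 2209 ≡ 13
13^8 ≡ 13^2 = 169 ≡ 47
13^16 ≡ 47^2 = 2209 ≡ 13
19 = 16 + 2 + 1, so 13^19 ≡ 13·47·13 ≡ 13 (mod 61)
7·13 = 91 ≡ 30 (mod 61)
8 ≠ 30; the check fails.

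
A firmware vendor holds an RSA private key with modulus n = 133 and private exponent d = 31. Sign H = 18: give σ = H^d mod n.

18

Squares mod 133: H^1≡18, H^2≡58, H^4≡39, H^8≡58, H^16≡39
31 = 16 + 8 + 4 + 2 + 1, so H^31 ≡ 39·58·39·58·18 ≡ 18 (mod 133)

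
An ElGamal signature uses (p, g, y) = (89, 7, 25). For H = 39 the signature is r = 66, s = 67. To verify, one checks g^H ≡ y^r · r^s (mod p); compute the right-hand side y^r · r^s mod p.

70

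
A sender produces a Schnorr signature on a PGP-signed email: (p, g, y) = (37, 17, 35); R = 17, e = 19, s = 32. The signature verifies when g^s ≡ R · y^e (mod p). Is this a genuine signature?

g^s mod p:
17^2 = 289 ≡ 30
17^4 ≡ 30^2 = 900 ≡ 12
17^8 ≡ 12^2 = 144 ≡ 33
17^16 ≡ 33^2 = 1089 ≡ 16
17^32 ≡ 16^2 = 256 ≡ 34
R · y^e mod p:
35^2 = 1225 ≡ 4
35^4 ≡ 4^2 = 16
35^8 ≡ 16^2 = 256 ≡ 34
35^16 ≡ 34^2 = 1156 ≡ 9
19 = 16 + 2 + 1, so 35^19 ≡ 9·4·35 ≡ 2 (mod 37)
17·2 = 34 ≡ 34 (mod 37)
34 ≡ 34 (mod 37); signature holds.

genuine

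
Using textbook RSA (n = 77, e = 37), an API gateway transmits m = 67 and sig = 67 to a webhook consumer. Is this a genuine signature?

Squares mod 77: sig^1≡67, sig^2≡23, sig^4≡67, sig^8≡23, sig^16≡67, sig^32≡23
37 = 32 + 4 + 1, so sig^37 ≡ 23·67·67 ≡ 67 (mod 77)
67 = m, so the signature checks out.

genuine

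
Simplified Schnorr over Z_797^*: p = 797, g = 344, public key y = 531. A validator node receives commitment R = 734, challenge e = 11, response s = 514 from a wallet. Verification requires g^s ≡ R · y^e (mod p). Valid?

no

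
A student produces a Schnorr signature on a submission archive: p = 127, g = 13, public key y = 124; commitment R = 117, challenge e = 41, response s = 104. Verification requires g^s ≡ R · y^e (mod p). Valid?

g^s mod p:
13^2 = 169 ≡ 42
13^4 ≡ 42^2 = 1764 ≡ 113
13^8 ≡ 113^2 = 12769 ≡ 69
13^16 ≡ 69^2 = 4761 ≡ 62
13^32 ≡ 62^2 = 3844 ≡ 34
13^64 ≡ 34^2 = 1156 ≡ 13
104 = 64 + 32 + 8, so 13^104 ≡ 13·34·69 ≡ 18 (mod 127)
R · y^e mod p:
124^2 = 15376 ≡ 9
124^4 ≡ 9^2 = 81
124^8 ≡ 81^2 = 6561 ≡ 84
124^16 ≡ 84^2 = 7056 ≡ 71
124^32 ≡ 71^2 = 5041 ≡ 88
41 = 32 + 8 + 1, so 124^41 ≡ 88·84·124 ≡ 49 (mod 127)
117·49 = 5733 ≡ 18 (mod 127)
18 ≡ 18 (mod 127); signature holds.

yes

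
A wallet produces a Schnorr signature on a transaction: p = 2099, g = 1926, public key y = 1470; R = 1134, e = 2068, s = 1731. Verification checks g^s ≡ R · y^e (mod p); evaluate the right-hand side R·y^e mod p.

1470^2068 mod 2099 = 441
R · y^e ≡ 1134·441 = 500094 ≡ 532 (mod 2099)

532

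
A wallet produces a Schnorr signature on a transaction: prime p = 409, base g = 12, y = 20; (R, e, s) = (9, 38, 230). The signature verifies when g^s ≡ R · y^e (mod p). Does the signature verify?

verifies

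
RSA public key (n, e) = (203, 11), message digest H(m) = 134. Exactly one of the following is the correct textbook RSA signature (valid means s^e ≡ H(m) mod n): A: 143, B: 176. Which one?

B

Candidate A: 143^11 mod 203 = 40
Candidate B: 176^11 mod 203 = 134
  → matches H(m) = 134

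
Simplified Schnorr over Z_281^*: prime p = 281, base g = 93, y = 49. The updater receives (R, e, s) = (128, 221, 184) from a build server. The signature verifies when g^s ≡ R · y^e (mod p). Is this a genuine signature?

genuine

g^s mod p:
93^2 = 8649 ≡ 219
93^4 ≡ 219^2 = 47961 ≡ 191
93^8 ≡ 191^2 = 36481 ≡ 232
93^16 ≡ 232^2 = 53824 ≡ 153
93^32 ≡ 153^2 = 23409 ≡ 86
93^64 ≡ 86^2 = 7396 ≡ 90
93^128 ≡ 90^2 = 8100 ≡ 232
184 = 128 + 32 + 16 + 8, so 93^184 ≡ 232·86·153·232 ≡ 90 (mod 281)
R · y^e mod p:
49^2 = 2401 ≡ 153
49^4 ≡ 153^2 = 23409 ≡ 86
49^8 ≡ 86^2 = 7396 ≡ 90
49^16 ≡ 90^2 = 8100 ≡ 232
49^32 ≡ 232^2 = 53824 ≡ 153
49^64 ≡ 153^2 = 23409 ≡ 86
49^128 ≡ 86^2 = 7396 ≡ 90
221 = 128 + 64 + 16 + 8 + 4 + 1, so 49^221 ≡ 90·86·232·90·86·49 ≡ 49 (mod 281)
128·49 = 6272 ≡ 90 (mod 281)
90 ≡ 90 (mod 281); signature holds.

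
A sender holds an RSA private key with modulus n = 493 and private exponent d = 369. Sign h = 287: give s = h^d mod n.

134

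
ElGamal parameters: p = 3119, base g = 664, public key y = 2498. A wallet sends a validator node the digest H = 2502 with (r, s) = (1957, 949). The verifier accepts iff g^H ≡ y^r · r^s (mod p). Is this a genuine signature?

genuine

Left side g^H mod p:
664^2 = 440896 ≡ 1117
664^4 ≡ 1117^2 = 1247689 ≡ 89
664^8 ≡ 89^2 = 7921 ≡ 1683
664^16 ≡ 1683^2 = 2832489 ≡ 437
664^32 ≡ 437^2 = 190969 ≡ 710
664^64 ≡ 710^2 = 504100 ≡ 1941
664^128 ≡ 1941^2 = 3767481 ≡ 2848
664^256 ≡ 2848^2 = 8111104 ≡ 1704
664^512 ≡ 1704^2 = 2903616 ≡ 2946
664^1024 ≡ 2946^2 = 8678916 ≡ 1858
664^2048 ≡ 1858^2 = 3452164 ≡ 2550
2502 = 2048 + 256 + 128 + 64 + 4 + 2, so 664^2502 ≡ 2550·1704·2848·1941·89·1117 ≡ 2699 (mod 3119)
Right side y^r · r^s mod p:
2498^2 = 6240004 ≡ 2004
2498^4 ≡ 2004^2 = 4016016 ≡ 1863
2498^8 ≡ 1863^2 = 3470769 ≡ 2441
2498^16 ≡ 2441^2 = 5958481 ≡ 1191
2498^32 ≡ 1191^2 = 1418481 ≡ 2455
2498^64 ≡ 2455^2 = 6027025 ≡ 1117
2498^128 ≡ 1117^2 = 1247689 ≡ 89
2498^256 ≡ 89^2 = 7921 ≡ 1683
2498^512 ≡ 1683^2 = 2832489 ≡ 437
2498^1024 ≡ 437^2 = 190969 ≡ 710
1957 = 1024 + 512 + 256 + 128 + 32 + 4 + 1, so 2498^1957 ≡ 710·437·1683·89·2455·1863·2498 ≡ 2276 (mod 3119)
1957^2 = 3829849 ≡ 2836
1957^4 ≡ 2836^2 = 8042896 ≡ 2114
1957^8 ≡ 2114^2 = 4468996 ≡ 2588
1957^16 ≡ 2588^2 = 6697744 ≡ 1251
1957^32 ≡ 1251^2 = 1565001 ≡ 2382
1957^64 ≡ 2382^2 = 5673924 ≡ 463
1957^128 ≡ 463^2 = 214369 ≡ 2277
1957^256 ≡ 2277^2 = 5184729 ≡ 951
1957^512 ≡ 951^2 = 904401 ≡ 3010
949 = 512 + 256 + 128 + 32 + 16 + 4 + 1, so 1957^949 ≡ 3010·951·2277·2382·1251·2114·1957 ≡ 3064 (mod 3119)
2276·3064 = 6973664 ≡ 2699 (mod 3119)
2699 ≡ 2699 (mod 3119), so the signature is genuine.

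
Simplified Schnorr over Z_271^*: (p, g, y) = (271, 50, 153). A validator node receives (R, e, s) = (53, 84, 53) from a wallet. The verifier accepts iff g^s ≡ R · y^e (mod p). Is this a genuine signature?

g^s mod p:
50^2 = 2500 ≡ 61
50^4 ≡ 61^2 = 3721 ≡ 198
50^8 ≡ 198^2 = 39204 ≡ 180
50^16 ≡ 180^2 = 32400 ≡ 151
50^32 ≡ 151^2 = 22801 ≡ 37
53 = 32 + 16 + 4 + 1, so 50^53 ≡ 37·151·198·50 ≡ 200 (mod 271)
R · y^e mod p:
153^2 = 23409 ≡ 103
153^4 ≡ 103^2 = 10609 ≡ 40
153^8 ≡ 40^2 = 1600 ≡ 245
153^16 ≡ 245^2 = 60025 ≡ 134
153^32 ≡ 134^2 = 17956 ≡ 70
153^64 ≡ 70^2 = 4900 ≡ 22
84 = 64 + 16 + 4, so 153^84 ≡ 22·134·40 ≡ 35 (mod 271)
53·35 = 1855 ≡ 229 (mod 271)
200 ≠ 229; the check fails.

forged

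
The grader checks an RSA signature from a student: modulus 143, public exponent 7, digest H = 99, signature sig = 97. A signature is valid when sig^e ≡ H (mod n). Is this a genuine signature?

sig^2 ≡ 97^2 = 9409 ≡ 114
sig^4 ≡ 114^2 = 12996 ≡ 126
7 = 4 + 2 + 1, so sig^7 ≡ 126·114·97 ≡ 59 (mod 143)
59 ≠ 99, so verification fails.

forged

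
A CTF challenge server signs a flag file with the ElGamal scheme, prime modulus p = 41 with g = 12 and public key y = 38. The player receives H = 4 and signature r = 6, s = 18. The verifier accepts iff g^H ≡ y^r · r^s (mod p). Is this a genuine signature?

genuine

Left side g^H mod p:
12^2 = 144 ≡ 21
12^4 ≡ 21^2 = 441 ≡ 31
Right side y^r · r^s mod p:
38^2 = 1444 ≡ 9
38^4 ≡ 9^2 = 81 ≡ 40
6 = 4 + 2, so 38^6 ≡ 40·9 ≡ 32 (mod 41)
6^2 = 36
6^4 ≡ 36^2 = 1296 ≡ 25
6^8 ≡ 25^2 = 625 ≡ 10
6^16 ≡ 10^2 = 100 ≡ 18
18 = 16 + 2, so 6^18 ≡ 18·36 ≡ 33 (mod 41)
32·33 = 1056 ≡ 31 (mod 41)
31 ≡ 31 (mod 41), so the signature is genuine.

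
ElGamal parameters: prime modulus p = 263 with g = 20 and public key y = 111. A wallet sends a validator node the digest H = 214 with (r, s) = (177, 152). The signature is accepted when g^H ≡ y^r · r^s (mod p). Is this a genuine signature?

genuine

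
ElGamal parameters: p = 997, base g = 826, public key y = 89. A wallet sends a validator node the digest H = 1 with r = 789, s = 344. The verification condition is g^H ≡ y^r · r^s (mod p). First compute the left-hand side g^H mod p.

826^1 mod 997 = 826

826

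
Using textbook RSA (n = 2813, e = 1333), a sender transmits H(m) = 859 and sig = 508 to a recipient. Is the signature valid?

valid

Squares mod 2813: sig^1≡508, sig^2≡2081, sig^4≡1354, sig^8≡2053, sig^16≡935, sig^32≡2195, sig^64≡2169, sig^128≡1225, sig^256≡1296, sig^512≡255, sig^1024≡326
1333 = 1024 + 256 + 32 + 16 + 4 + 1, so sig^1333 ≡ 326·1296·2195·935·1354·508 ≡ 859 (mod 2813)
sig^1333 mod 2813 = 859 matches H(m).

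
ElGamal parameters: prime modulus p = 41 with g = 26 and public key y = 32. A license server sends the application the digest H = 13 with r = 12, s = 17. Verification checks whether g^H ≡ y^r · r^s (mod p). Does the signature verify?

does not verify

Left side g^H mod p:
26^2 = 676 ≡ 20
26^4 ≡ 20^2 = 400 ≡ 31
26^8 ≡ 31^2 = 961 ≡ 18
13 = 8 + 4 + 1, so 26^13 ≡ 18·31·26 ≡ 35 (mod 41)
Right side y^r · r^s mod p:
32^2 = 1024 ≡ 40
32^4 ≡ 40^2 = 1600 ≡ 1
32^8 ≡ 1^2 = 1
12 = 8 + 4, so 32^12 ≡ 1·1 ≡ 1 (mod 41)
12^2 = 144 ≡ 21
12^4 ≡ 21^2 = 441 ≡ 31
12^8 ≡ 31^2 = 961 ≡ 18
12^16 ≡ 18^2 = 324 ≡ 37
17 = 16 + 1, so 12^17 ≡ 37·12 ≡ 34 (mod 41)
1·34 = 34 ≡ 34 (mod 41)
35 ≠ 34, so verification fails.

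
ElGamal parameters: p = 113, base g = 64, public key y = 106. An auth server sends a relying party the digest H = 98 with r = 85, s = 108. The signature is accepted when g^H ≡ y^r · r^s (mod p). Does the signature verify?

Left side g^H mod p:
64^2 = 4096 ≡ 28
64^4 ≡ 28^2 = 784 ≡ 106
64^8 ≡ 106^2 = 11236 ≡ 49
64^16 ≡ 49^2 = 2401 ≡ 28
64^32 ≡ 28^2 = 784 ≡ 106
64^64 ≡ 106^2 = 11236 ≡ 49
98 = 64 + 32 + 2, so 64^98 ≡ 49·106·28 ≡ 1 (mod 113)
Right side y^r · r^s mod p:
106^2 = 11236 ≡ 49
106^4 ≡ 49^2 = 2401 ≡ 28
106^8 ≡ 28^2 = 784 ≡ 106
106^16 ≡ 106^2 = 11236 ≡ 49
106^32 ≡ 49^2 = 2401 ≡ 28
106^64 ≡ 28^2 = 784 ≡ 106
85 = 64 + 16 + 4 + 1, so 106^85 ≡ 106·49·28·106 ≡ 106 (mod 113)
85^2 = 7225 ≡ 106
85^4 ≡ 106^2 = 11236 ≡ 49
85^8 ≡ 49^2 = 2401 ≡ 28
85^16 ≡ 28^2 = 784 ≡ 106
85^32 ≡ 106^2 = 11236 ≡ 49
85^64 ≡ 49^2 = 2401 ≡ 28
108 = 64 + 32 + 8 + 4, so 85^108 ≡ 28·49·28·49 ≡ 30 (mod 113)
106·30 = 3180 ≡ 16 (mod 113)
1 ≠ 16, so verification fails.

does not verify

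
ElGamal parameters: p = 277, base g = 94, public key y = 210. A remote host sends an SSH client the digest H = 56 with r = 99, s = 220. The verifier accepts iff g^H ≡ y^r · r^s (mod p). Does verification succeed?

Left side g^H mod p:
94^2 = 8836 ≡ 249
94^4 ≡ 249^2 = 62001 ≡ 230
94^8 ≡ 230^2 = 52900 ≡ 270
94^16 ≡ 270^2 = 72900 ≡ 49
94^32 ≡ 49^2 = 2401 ≡ 185
56 = 32 + 16 + 8, so 94^56 ≡ 185·49·270 ≡ 255 (mod 277)
Right side y^r · r^s mod p:
210^2 = 44100 ≡ 57
210^4 ≡ 57^2 = 3249 ≡ 202
210^8 ≡ 202^2 = 40804 ≡ 85
210^16 ≡ 85^2 = 7225 ≡ 23
210^32 ≡ 23^2 = 529 ≡ 252
210^64 ≡ 252^2 = 63504 ≡ 71
99 = 64 + 32 + 2 + 1, so 210^99 ≡ 71·252·57·210 ≡ 258 (mod 277)
99^2 = 9801 ≡ 106
99^4 ≡ 106^2 = 11236 ≡ 156
99^8 ≡ 156^2 = 24336 ≡ 237
99^16 ≡ 237^2 = 56169 ≡ 215
99^32 ≡ 215^2 = 46225 ≡ 243
99^64 ≡ 243^2 = 59049 ≡ 48
99^128 ≡ 48^2 = 2304 ≡ 88
220 = 128 + 64 + 16 + 8 + 4, so 99^220 ≡ 88·48·215·237·156 ≡ 230 (mod 277)
258·230 = 59340 ≡ 62 (mod 277)
255 ≠ 62, so verification fails.

fails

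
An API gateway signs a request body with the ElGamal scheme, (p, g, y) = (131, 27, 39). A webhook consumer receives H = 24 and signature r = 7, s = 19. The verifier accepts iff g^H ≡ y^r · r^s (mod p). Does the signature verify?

Left side g^H mod p:
27^24 mod 131 = 91
Right side y^r · r^s mod p:
39^7 mod 131 = 63
7^19 mod 131 = 16
63·16 = 1008 ≡ 91 (mod 131)
91 ≡ 91 (mod 131), so the signature is genuine.

verifies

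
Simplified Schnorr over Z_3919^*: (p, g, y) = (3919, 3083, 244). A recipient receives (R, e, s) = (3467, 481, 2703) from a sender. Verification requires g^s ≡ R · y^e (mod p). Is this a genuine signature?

genuine

g^s mod p:
Squares mod 3919: 3083^1≡3083, 3083^2≡1314, 3083^4≡2236, 3083^8≡2971, 3083^16≡1253, 3083^32≡2409, 3083^64≡3161, 3083^128≡2390, 3083^256≡2117, 3083^512≡2272, 3083^1024≡661, 3083^2048≡1912
2703 = 2048 + 512 + 128 + 8 + 4 + 2 + 1, so 3083^2703 ≡ 1912·2272·2390·2971·2236·1314·3083 ≡ 3112 (mod 3919)
R · y^e mod p:
Squares mod 3919: 244^1≡244, 244^2≡751, 244^4≡3584, 244^8≡2493, 244^16≡3434, 244^32≡85, 244^64≡3306, 244^128≡3464, 244^256≡3237
481 = 256 + 128 + 64 + 32 + 1, so 244^481 ≡ 3237·3464·3306·85·244 ≡ 2074 (mod 3919)
3467·2074 = 7190558 ≡ 3112 (mod 3919)
3112 ≡ 3112 (mod 3919); signature holds.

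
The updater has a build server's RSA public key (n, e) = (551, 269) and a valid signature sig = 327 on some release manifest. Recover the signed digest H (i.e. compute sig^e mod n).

sig^2 ≡ 327^2 = 106929 ≡ 35
sig^4 ≡ 35^2 = 1225 ≡ 123
sig^8 ≡ 123^2 = 15129 ≡ 252
sig^16 ≡ 252^2 = 63504 ≡ 139
sig^32 ≡ 139^2 = 19321 ≡ 36
sig^64 ≡ 36^2 = 1296 ≡ 194
sig^128 ≡ 194^2 = 37636 ≡ 168
sig^256 ≡ 168^2 = 28224 ≡ 123
269 = 256 + 8 + 4 + 1, so sig^269 ≡ 123·252·123·327 ≡ 271 (mod 551)

271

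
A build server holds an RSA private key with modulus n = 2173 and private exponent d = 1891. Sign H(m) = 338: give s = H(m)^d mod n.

2019

Squares mod 2173: (H(m))^1≡338, (H(m))^2≡1248, (H(m))^4≡1636, (H(m))^8≡1533, (H(m))^16≡1076, (H(m))^32≡1740, (H(m))^64≡611, (H(m))^128≡1738, (H(m))^256≡174, (H(m))^512≡2027, (H(m))^1024≡1759
1891 = 1024 + 512 + 256 + 64 + 32 + 2 + 1, so (H(m))^1891 ≡ 1759·2027·174·611·1740·1248·338 ≡ 2019 (mod 2173)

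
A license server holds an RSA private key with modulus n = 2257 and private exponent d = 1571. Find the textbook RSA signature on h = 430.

Squares mod 2257: h^1≡430, h^2≡2083, h^4≡935, h^8≡766, h^16≡2193, h^32≡1839, h^64≡935, h^128≡766, h^256≡2193, h^512≡1839, h^1024≡935
1571 = 1024 + 512 + 32 + 2 + 1, so h^1571 ≡ 935·1839·1839·2083·430 ≡ 2138 (mod 2257)

2138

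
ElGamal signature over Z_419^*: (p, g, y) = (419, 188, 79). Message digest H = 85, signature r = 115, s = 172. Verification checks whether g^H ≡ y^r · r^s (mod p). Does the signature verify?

verifies

Left side g^H mod p:
Squares mod 419: 188^1≡188, 188^2≡148, 188^4≡116, 188^8≡48, 188^16≡209, 188^32≡105, 188^64≡131
85 = 64 + 16 + 4 + 1, so 188^85 ≡ 131·209·116·188 ≡ 366 (mod 419)
Right side y^r · r^s mod p:
Squares mod 419: 79^1≡79, 79^2≡375, 79^4≡260, 79^8≡141, 79^16≡188, 79^32≡148, 79^64≡116
115 = 64 + 32 + 16 + 2 + 1, so 79^115 ≡ 116·148·188·375·79 ≡ 4 (mod 419)
Squares mod 419: 115^1≡115, 115^2≡236, 115^4≡388, 115^8≡123, 115^16≡45, 115^32≡349, 115^64≡291, 115^128≡43
172 = 128 + 32 + 8 + 4, so 115^172 ≡ 43·349·123·388 ≡ 301 (mod 419)
4·301 = 1204 ≡ 366 (mod 419)
366 ≡ 366 (mod 419), so the signature is genuine.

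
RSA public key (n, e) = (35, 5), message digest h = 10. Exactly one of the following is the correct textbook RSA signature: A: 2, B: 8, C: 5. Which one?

Candidate A: Squares mod 35: 2^1≡2, 2^2≡4, 2^4≡16; 5 = 4 + 1, so 2^5 ≡ 16·2 ≡ 32 (mod 35)
Candidate B: Squares mod 35: 8^1≡8, 8^2≡29, 8^4≡1; 5 = 4 + 1, so 8^5 ≡ 1·8 ≡ 8 (mod 35)
Candidate C: Squares mod 35: 5^1≡5, 5^2≡25, 5^4≡30; 5 = 4 + 1, so 5^5 ≡ 30·5 ≡ 10 (mod 35)
  → matches h = 10

C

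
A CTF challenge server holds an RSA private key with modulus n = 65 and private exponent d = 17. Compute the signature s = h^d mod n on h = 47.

h^2 ≡ 47^2 = 2209 ≡ 64
h^4 ≡ 64^2 = 4096 ≡ 1
h^8 ≡ 1^2 = 1
h^16 ≡ 1^2 = 1
17 = 16 + 1, so h^17 ≡ 1·47 ≡ 47 (mod 65)

47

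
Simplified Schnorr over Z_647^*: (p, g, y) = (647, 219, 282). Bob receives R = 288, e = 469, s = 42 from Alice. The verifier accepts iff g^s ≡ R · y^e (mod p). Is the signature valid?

invalid

g^s mod p:
Squares mod 647: 219^1≡219, 219^2≡83, 219^4≡419, 219^8≡224, 219^16≡357, 219^32≡637
42 = 32 + 8 + 2, so 219^42 ≡ 637·224·83 ≡ 416 (mod 647)
R · y^e mod p:
Squares mod 647: 282^1≡282, 282^2≡590, 282^4≡14, 282^8≡196, 282^16≡243, 282^32≡172, 282^64≡469, 282^128≡628, 282^256≡361
469 = 256 + 128 + 64 + 16 + 4 + 1, so 282^469 ≡ 361·628·469·243·14·282 ≡ 160 (mod 647)
288·160 = 46080 ≡ 143 (mod 647)
416 ≠ 143; the check fails.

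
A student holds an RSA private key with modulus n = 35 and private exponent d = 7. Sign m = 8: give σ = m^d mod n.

m^2 ≡ 8^2 = 64 ≡ 29
m^4 ≡ 29^2 = 841 ≡ 1
7 = 4 + 2 + 1, so m^7 ≡ 1·29·8 ≡ 22 (mod 35)

22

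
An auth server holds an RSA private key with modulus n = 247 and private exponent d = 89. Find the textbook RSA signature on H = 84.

145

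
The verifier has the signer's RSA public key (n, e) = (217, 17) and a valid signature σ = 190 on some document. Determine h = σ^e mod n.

σ^2 ≡ 190^2 = 36100 ≡ 78
σ^4 ≡ 78^2 = 6084 ≡ 8
σ^8 ≡ 8^2 = 64
σ^16 ≡ 64^2 = 4096 ≡ 190
17 = 16 + 1, so σ^17 ≡ 190·190 ≡ 78 (mod 217)

78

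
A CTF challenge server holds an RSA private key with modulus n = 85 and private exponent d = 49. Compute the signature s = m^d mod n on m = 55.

55

m^2 ≡ 55^2 = 3025 ≡ 50
m^4 ≡ 50^2 = 2500 ≡ 35
m^8 ≡ 35^2 = 1225 ≡ 35
m^16 ≡ 35^2 = 1225 ≡ 35
m^32 ≡ 35^2 = 1225 ≡ 35
49 = 32 + 16 + 1, so m^49 ≡ 35·35·55 ≡ 55 (mod 85)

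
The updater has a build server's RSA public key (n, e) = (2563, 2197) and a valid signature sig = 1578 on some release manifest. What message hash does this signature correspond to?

1785

sig^2197 mod 2563 = 1785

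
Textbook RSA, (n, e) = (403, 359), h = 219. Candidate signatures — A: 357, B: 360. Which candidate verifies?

A

Candidate A: 357^2 = 127449 ≡ 101; 357^4 ≡ 101^2 = 10201 ≡ 126; 357^8 ≡ 126^2 = 15876 ≡ 159; 357^16 ≡ 159^2 = 25281 ≡ 295; 357^32 ≡ 295^2 = 87025 ≡ 380; 357^64 ≡ 380^2 = 144400 ≡ 126; 357^128 ≡ 126^2 = 15876 ≡ 159; 357^256 ≡ 159^2 = 25281 ≡ 295; 359 = 256 + 64 + 32 + 4 + 2 + 1, so 357^359 ≡ 295·126·380·126·101·357 ≡ 219 (mod 403)
  → matches h = 219
Candidate B: 360^2 = 129600 ≡ 237; 360^4 ≡ 237^2 = 56169 ≡ 152; 360^8 ≡ 152^2 = 23104 ≡ 133; 360^16 ≡ 133^2 = 17689 ≡ 360; 360^32 ≡ 360^2 = 129600 ≡ 237; 360^64 ≡ 237^2 = 56169 ≡ 152; 360^128 ≡ 152^2 = 23104 ≡ 133; 360^256 ≡ 133^2 = 17689 ≡ 360; 359 = 256 + 64 + 32 + 4 + 2 + 1, so 360^359 ≡ 360·152·237·152·237·360 ≡ 328 (mod 403)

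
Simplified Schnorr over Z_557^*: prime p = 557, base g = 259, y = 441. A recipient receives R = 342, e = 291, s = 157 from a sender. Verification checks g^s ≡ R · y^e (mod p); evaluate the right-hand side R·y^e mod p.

Squares mod 557: 441^1≡441, 441^2≡88, 441^4≡503, 441^8≡131, 441^16≡451, 441^32≡96, 441^64≡304, 441^128≡511, 441^256≡445
291 = 256 + 32 + 2 + 1, so 441^291 ≡ 445·96·88·441 ≡ 123 (mod 557)
R · y^e ≡ 342·123 = 42066 ≡ 291 (mod 557)

291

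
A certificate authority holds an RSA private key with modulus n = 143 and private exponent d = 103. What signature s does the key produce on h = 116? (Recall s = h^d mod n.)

51

h^2 ≡ 116^2 = 13456 ≡ 14
h^4 ≡ 14^2 = 196 ≡ 53
h^8 ≡ 53^2 = 2809 ≡ 92
h^16 ≡ 92^2 = 8464 ≡ 27
h^32 ≡ 27^2 = 729 ≡ 14
h^64 ≡ 14^2 = 196 ≡ 53
103 = 64 + 32 + 4 + 2 + 1, so h^103 ≡ 53·14·53·14·116 ≡ 51 (mod 143)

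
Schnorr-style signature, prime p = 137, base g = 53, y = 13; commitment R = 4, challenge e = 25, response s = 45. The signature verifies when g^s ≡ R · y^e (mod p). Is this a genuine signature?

g^s mod p:
Squares mod 137: 53^1≡53, 53^2≡69, 53^4≡103, 53^8≡60, 53^16≡38, 53^32≡74
45 = 32 + 8 + 4 + 1, so 53^45 ≡ 74·60·103·53 ≡ 57 (mod 137)
R · y^e mod p:
Squares mod 137: 13^1≡13, 13^2≡32, 13^4≡65, 13^8≡115, 13^16≡73
25 = 16 + 8 + 1, so 13^25 ≡ 73·115·13 ≡ 83 (mod 137)
4·83 = 332 ≡ 58 (mod 137)
57 ≠ 58; the check fails.

forged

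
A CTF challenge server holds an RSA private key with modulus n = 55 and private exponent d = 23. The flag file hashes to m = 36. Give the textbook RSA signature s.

m^2 ≡ 36^2 = 1296 ≡ 31
m^4 ≡ 31^2 = 961 ≡ 26
m^8 ≡ 26^2 = 676 ≡ 16
m^16 ≡ 16^2 = 256 ≡ 36
23 = 16 + 4 + 2 + 1, so m^23 ≡ 36·26·31·36 ≡ 16 (mod 55)

16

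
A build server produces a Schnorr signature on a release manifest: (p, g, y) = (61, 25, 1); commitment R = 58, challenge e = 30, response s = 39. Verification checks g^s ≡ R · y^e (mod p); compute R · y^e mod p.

58

1^2 = 1
1^4 ≡ 1^2 = 1
1^8 ≡ 1^2 = 1
1^16 ≡ 1^2 = 1
30 = 16 + 8 + 4 + 2, so 1^30 ≡ 1·1·1·1 ≡ 1 (mod 61)
R · y^e ≡ 58·1 = 58 ≡ 58 (mod 61)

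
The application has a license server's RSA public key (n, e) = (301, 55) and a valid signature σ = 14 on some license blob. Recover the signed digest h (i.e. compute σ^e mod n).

σ^2 ≡ 14^2 = 196
σ^4 ≡ 196^2 = 38416 ≡ 189
σ^8 ≡ 189^2 = 35721 ≡ 203
σ^16 ≡ 203^2 = 41209 ≡ 273
σ^32 ≡ 273^2 = 74529 ≡ 182
55 = 32 + 16 + 4 + 2 + 1, so σ^55 ≡ 182·273·189·196·14 ≡ 154 (mod 301)

154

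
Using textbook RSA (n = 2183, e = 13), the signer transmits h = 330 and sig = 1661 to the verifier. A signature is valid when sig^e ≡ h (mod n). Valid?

Squares mod 2183: sig^1≡1661, sig^2≡1792, sig^4≡71, sig^8≡675
13 = 8 + 4 + 1, so sig^13 ≡ 675·71·1661 ≡ 330 (mod 2183)
330 = h, so the signature checks out.

yes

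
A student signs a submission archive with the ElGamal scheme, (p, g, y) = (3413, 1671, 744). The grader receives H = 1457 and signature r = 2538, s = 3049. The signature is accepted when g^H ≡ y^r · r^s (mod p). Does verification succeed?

Left side g^H mod p:
1671^2 = 2792241 ≡ 407
1671^4 ≡ 407^2 = 165649 ≡ 1825
1671^8 ≡ 1825^2 = 3330625 ≡ 2950
1671^16 ≡ 2950^2 = 8702500 ≡ 2763
1671^32 ≡ 2763^2 = 7634169 ≡ 2701
1671^64 ≡ 2701^2 = 7295401 ≡ 1820
1671^128 ≡ 1820^2 = 3312400 ≡ 1790
1671^256 ≡ 1790^2 = 3204100 ≡ 2706
1671^512 ≡ 2706^2 = 7322436 ≡ 1551
1671^1024 ≡ 1551^2 = 2405601 ≡ 2849
1457 = 1024 + 256 + 128 + 32 + 16 + 1, so 1671^1457 ≡ 2849·2706·1790·2701·2763·1671 ≡ 1538 (mod 3413)
Right side y^r · r^s mod p:
744^2 = 553536 ≡ 630
744^4 ≡ 630^2 = 396900 ≡ 992
744^8 ≡ 992^2 = 984064 ≡ 1120
744^16 ≡ 1120^2 = 1254400 ≡ 1829
744^32 ≡ 1829^2 = 3345241 ≡ 501
744^64 ≡ 501^2 = 251001 ≡ 1852
744^128 ≡ 1852^2 = 3429904 ≡ 3252
744^256 ≡ 3252^2 = 10575504 ≡ 2030
744^512 ≡ 2030^2 = 4120900 ≡ 1409
744^1024 ≡ 1409^2 = 1985281 ≡ 2328
744^2048 ≡ 2328^2 = 5419584 ≡ 3153
2538 = 2048 + 256 + 128 + 64 + 32 + 8 + 2, so 744^2538 ≡ 3153·2030·3252·1852·501·1120·630 ≡ 1696 (mod 3413)
2538^2 = 6441444 ≡ 1113
2538^4 ≡ 1113^2 = 1238769 ≡ 3263
2538^8 ≡ 3263^2 = 10647169 ≡ 2022
2538^16 ≡ 2022^2 = 4088484 ≡ 3123
2538^32 ≡ 3123^2 = 9753129 ≡ 2188
2538^64 ≡ 2188^2 = 4787344 ≡ 2318
2538^128 ≡ 2318^2 = 5373124 ≡ 1062
2538^256 ≡ 1062^2 = 1127844 ≡ 1554
2538^512 ≡ 1554^2 = 2414916 ≡ 1925
2538^1024 ≡ 1925^2 = 3705625 ≡ 2520
2538^2048 ≡ 2520^2 = 6350400 ≡ 2220
3049 = 2048 + 512 + 256 + 128 + 64 + 32 + 8 + 1, so 2538^3049 ≡ 2220·1925·1554·1062·2318·2188·2022·2538 ≡ 3104 (mod 3413)
1696·3104 = 5264384 ≡ 1538 (mod 3413)
1538 ≡ 1538 (mod 3413), so the signature is genuine.

passes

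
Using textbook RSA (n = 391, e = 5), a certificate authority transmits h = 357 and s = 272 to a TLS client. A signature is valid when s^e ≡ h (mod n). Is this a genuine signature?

forged

s^5 mod 391 = 34
34 ≠ 357, so verification fails.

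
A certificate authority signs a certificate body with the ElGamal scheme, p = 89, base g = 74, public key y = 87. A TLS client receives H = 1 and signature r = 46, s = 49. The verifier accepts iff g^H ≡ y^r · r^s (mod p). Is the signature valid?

Left side g^H mod p:
74^1 mod 89 = 74
Right side y^r · r^s mod p:
87^2 = 7569 ≡ 4
87^4 ≡ 4^2 = 16
87^8 ≡ 16^2 = 256 ≡ 78
87^16 ≡ 78^2 = 6084 ≡ 32
87^32 ≡ 32^2 = 1024 ≡ 45
46 = 32 + 8 + 4 + 2, so 87^46 ≡ 45·78·16·4 ≡ 4 (mod 89)
46^2 = 2116 ≡ 69
46^4 ≡ 69^2 = 4761 ≡ 44
46^8 ≡ 44^2 = 1936 ≡ 67
46^16 ≡ 67^2 = 4489 ≡ 39
46^32 ≡ 39^2 = 1521 ≡ 8
49 = 32 + 16 + 1, so 46^49 ≡ 8·39·46 ≡ 23 (mod 89)
4·23 = 92 ≡ 3 (mod 89)
74 ≠ 3, so verification fails.

invalid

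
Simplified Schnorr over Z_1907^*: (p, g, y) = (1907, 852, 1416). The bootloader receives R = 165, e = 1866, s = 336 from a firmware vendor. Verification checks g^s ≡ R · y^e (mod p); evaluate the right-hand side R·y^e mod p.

1416^2 = 2005056 ≡ 799
1416^4 ≡ 799^2 = 638401 ≡ 1463
1416^8 ≡ 1463^2 = 2140369 ≡ 715
1416^16 ≡ 715^2 = 511225 ≡ 149
1416^32 ≡ 149^2 = 22201 ≡ 1224
1416^64 ≡ 1224^2 = 1498176 ≡ 1181
1416^128 ≡ 1181^2 = 1394761 ≡ 744
1416^256 ≡ 744^2 = 553536 ≡ 506
1416^512 ≡ 506^2 = 256036 ≡ 498
1416^1024 ≡ 498^2 = 248004 ≡ 94
1866 = 1024 + 512 + 256 + 64 + 8 + 2, so 1416^1866 ≡ 94·498·506·1181·715·799 ≡ 1558 (mod 1907)
R · y^e ≡ 165·1558 = 257070 ≡ 1532 (mod 1907)

1532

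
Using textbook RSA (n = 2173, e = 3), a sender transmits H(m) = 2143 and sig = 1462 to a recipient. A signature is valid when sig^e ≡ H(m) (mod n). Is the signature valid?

sig^2 ≡ 1462^2 = 2137444 ≡ 1385
3 = 2 + 1, so sig^3 ≡ 1385·1462 ≡ 1807 (mod 2173)
1807 ≠ 2143, so verification fails.

invalid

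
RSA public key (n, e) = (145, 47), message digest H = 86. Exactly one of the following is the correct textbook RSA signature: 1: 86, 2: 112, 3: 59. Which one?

Candidate 1: Squares mod 145: 86^1≡86, 86^2≡1, 86^4≡1, 86^8≡1, 86^16≡1, 86^32≡1; 47 = 32 + 8 + 4 + 2 + 1, so 86^47 ≡ 1·1·1·1·86 ≡ 86 (mod 145)
  → matches H = 86
Candidate 2: Squares mod 145: 112^1≡112, 112^2≡74, 112^4≡111, 112^8≡141, 112^16≡16, 112^32≡111; 47 = 32 + 8 + 4 + 2 + 1, so 112^47 ≡ 111·141·111·74·112 ≡ 78 (mod 145)
Candidate 3: Squares mod 145: 59^1≡59, 59^2≡1, 59^4≡1, 59^8≡1, 59^16≡1, 59^32≡1; 47 = 32 + 8 + 4 + 2 + 1, so 59^47 ≡ 1·1·1·1·59 ≡ 59 (mod 145)

1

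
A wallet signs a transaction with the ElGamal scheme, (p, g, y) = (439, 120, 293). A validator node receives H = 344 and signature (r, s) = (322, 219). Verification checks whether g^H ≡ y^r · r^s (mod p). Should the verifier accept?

reject

Left side g^H mod p:
Squares mod 439: 120^1≡120, 120^2≡352, 120^4≡106, 120^8≡261, 120^16≡76, 120^32≡69, 120^64≡371, 120^128≡234, 120^256≡320
344 = 256 + 64 + 16 + 8, so 120^344 ≡ 320·371·76·261 ≡ 25 (mod 439)
Right side y^r · r^s mod p:
Squares mod 439: 293^1≡293, 293^2≡244, 293^4≡271, 293^8≡128, 293^16≡141, 293^32≡126, 293^64≡72, 293^128≡355, 293^256≡32
322 = 256 + 64 + 2, so 293^322 ≡ 32·72·244 ≡ 256 (mod 439)
Squares mod 439: 322^1≡322, 322^2≡80, 322^4≡254, 322^8≡422, 322^16≡289, 322^32≡111, 322^64≡29, 322^128≡402
219 = 128 + 64 + 16 + 8 + 2 + 1, so 322^219 ≡ 402·29·289·422·80·322 ≡ 438 (mod 439)
256·438 = 112128 ≡ 183 (mod 439)
25 ≠ 183, so verification fails.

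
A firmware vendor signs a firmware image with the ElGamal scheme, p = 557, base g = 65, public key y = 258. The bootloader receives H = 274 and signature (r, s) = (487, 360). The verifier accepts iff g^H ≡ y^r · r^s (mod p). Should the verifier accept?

Left side g^H mod p:
65^2 = 4225 ≡ 326
65^4 ≡ 326^2 = 106276 ≡ 446
65^8 ≡ 446^2 = 198916 ≡ 67
65^16 ≡ 67^2 = 4489 ≡ 33
65^32 ≡ 33^2 = 1089 ≡ 532
65^64 ≡ 532^2 = 283024 ≡ 68
65^128 ≡ 68^2 = 4624 ≡ 168
65^256 ≡ 168^2 = 28224 ≡ 374
274 = 256 + 16 + 2, so 65^274 ≡ 374·33·326 ≡ 281 (mod 557)
Right side y^r · r^s mod p:
258^2 = 66564 ≡ 281
258^4 ≡ 281^2 = 78961 ≡ 424
258^8 ≡ 424^2 = 179776 ≡ 422
258^16 ≡ 422^2 = 178084 ≡ 401
258^32 ≡ 401^2 = 160801 ≡ 385
258^64 ≡ 385^2 = 148225 ≡ 63
258^128 ≡ 63^2 = 3969 ≡ 70
258^256 ≡ 70^2 = 4900 ≡ 444
487 = 256 + 128 + 64 + 32 + 4 + 2 + 1, so 258^487 ≡ 444·70·63·385·424·281·258 ≡ 497 (mod 557)
487^2 = 237169 ≡ 444
487^4 ≡ 444^2 = 197136 ≡ 515
487^8 ≡ 515^2 = 265225 ≡ 93
487^16 ≡ 93^2 = 8649 ≡ 294
487^32 ≡ 294^2 = 86436 ≡ 101
487^64 ≡ 101^2 = 10201 ≡ 175
487^128 ≡ 175^2 = 30625 ≡ 547
487^256 ≡ 547^2 = 299209 ≡ 100
360 = 256 + 64 + 32 + 8, so 487^360 ≡ 100·175·101·93 ≡ 116 (mod 557)
497·116 = 57652 ≡ 281 (mod 557)
281 ≡ 281 (mod 557), so the signature is genuine.

accept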